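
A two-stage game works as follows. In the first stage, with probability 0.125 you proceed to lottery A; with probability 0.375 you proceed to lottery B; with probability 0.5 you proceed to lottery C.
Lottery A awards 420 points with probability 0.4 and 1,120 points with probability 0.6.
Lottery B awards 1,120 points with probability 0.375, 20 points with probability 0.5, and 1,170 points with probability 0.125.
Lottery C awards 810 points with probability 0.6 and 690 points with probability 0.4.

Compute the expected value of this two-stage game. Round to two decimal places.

EV(A) = 0.4 × 420 + 0.6 × 1120 = 168 + 672 = 840
EV(B) = 0.375 × 1120 + 0.5 × 20 + 0.125 × 1170 = 420 + 10 + 146.25 = 576.25
EV(C) = 0.6 × 810 + 0.4 × 690 = 486 + 276 = 762
Overall = 0.125 × 840 + 0.375 × 576.25 + 0.5 × 762 = 105 + 216.09375 + 381 = 702.09375

702.09 points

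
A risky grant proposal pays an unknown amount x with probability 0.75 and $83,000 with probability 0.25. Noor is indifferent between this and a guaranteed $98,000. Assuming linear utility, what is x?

x = $103,000

0.75·x + 0.25·83000 = 98000
0.75·x = 98000 − 20750 = 77250
x = 77250 / 0.75 = 103000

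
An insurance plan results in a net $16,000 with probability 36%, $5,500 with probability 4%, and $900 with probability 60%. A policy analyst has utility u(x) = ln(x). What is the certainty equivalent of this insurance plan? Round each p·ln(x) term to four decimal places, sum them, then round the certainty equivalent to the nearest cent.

E[u] = 0.36·ln(16000) + 0.04·ln(5500) + 0.6·ln(900) = 3.4849 + 0.3445 + 4.0814 = 7.9108
CE = e^7.9108 ≈ 2726.57

$2,726.57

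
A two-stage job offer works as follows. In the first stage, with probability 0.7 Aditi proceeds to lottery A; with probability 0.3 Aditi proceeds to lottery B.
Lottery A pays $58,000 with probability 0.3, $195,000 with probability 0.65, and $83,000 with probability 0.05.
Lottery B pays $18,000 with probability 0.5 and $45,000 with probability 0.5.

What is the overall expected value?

EV(A) = 0.3 × 58000 + 0.65 × 195000 + 0.05 × 83000 = 17400 + 126750 + 4150 = 148300
EV(B) = 0.5 × 18000 + 0.5 × 45000 = 9000 + 22500 = 31500
Overall = 0.7 × 148300 + 0.3 × 31500 = 103810 + 9450 = 113260

$113,260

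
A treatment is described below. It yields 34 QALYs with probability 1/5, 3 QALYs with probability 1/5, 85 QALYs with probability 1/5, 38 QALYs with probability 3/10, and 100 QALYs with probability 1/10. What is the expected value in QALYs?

EV = 1/5 × 34 + 1/5 × 3 + 1/5 × 85 + 3/10 × 38 + 1/10 × 100 = 6.8 + 0.6 + 17 + 11.4 + 10 = 45.8

45.8 QALYs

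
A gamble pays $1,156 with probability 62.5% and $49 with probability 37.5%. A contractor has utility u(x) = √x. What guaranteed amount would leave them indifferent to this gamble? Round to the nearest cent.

E[u] = 0.625·√1156 + 0.375·√49 = 0.625·34 + 0.375·7 = 23.875
CE = (23.875)² = 570.015625

$570.02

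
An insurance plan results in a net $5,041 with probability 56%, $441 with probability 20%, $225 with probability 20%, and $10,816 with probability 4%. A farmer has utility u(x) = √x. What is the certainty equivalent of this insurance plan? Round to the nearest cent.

$2,613.25

E[u] = 0.56·√5041 + 0.2·√441 + 0.2·√225 + 0.04·√10816 = 0.56·71 + 0.2·21 + 0.2·15 + 0.04·104 = 51.12
CE = (51.12)² = 2613.2544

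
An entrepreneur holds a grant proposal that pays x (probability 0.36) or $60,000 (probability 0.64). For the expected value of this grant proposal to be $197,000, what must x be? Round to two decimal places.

0.36·x + 0.64·60000 = 197000
0.36·x = 197000 − 38400 = 158600
x = 158600 / 0.36 = 440555.5556

x = $440,555.56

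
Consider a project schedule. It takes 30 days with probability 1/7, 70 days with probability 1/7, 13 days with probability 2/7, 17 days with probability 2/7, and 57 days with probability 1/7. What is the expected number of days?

EV = 1/7 × 30 + 1/7 × 70 + 2/7 × 13 + 2/7 × 17 + 1/7 × 57 = 4.2857 + 10 + 3.7143 + 4.8571 + 8.1429 = 31

31 days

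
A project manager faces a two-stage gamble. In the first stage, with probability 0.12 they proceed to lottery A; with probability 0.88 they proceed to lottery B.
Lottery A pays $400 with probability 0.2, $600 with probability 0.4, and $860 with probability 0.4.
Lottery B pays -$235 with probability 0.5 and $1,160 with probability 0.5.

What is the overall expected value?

$486.68

EV(A) = 0.2 × 400 + 0.4 × 600 + 0.4 × 860 = 80 + 240 + 344 = 664
EV(B) = 0.5 × (-235) + 0.5 × 1160 = -117.5 + 580 = 462.5
Overall = 0.12 × 664 + 0.88 × 462.5 = 79.68 + 407 = 486.68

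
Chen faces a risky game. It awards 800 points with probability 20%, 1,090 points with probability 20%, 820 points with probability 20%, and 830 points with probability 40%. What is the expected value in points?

874 points

EV = 0.2 × 800 + 0.2 × 1090 + 0.2 × 820 + 0.4 × 830 = 160 + 218 + 164 + 332 = 874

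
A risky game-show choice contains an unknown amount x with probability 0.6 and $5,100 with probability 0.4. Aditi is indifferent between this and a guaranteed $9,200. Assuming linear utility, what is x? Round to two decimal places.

x = $11,933.33

0.6·x + 0.4·5100 = 9200
0.6·x = 9200 − 2040 = 7160
x = 7160 / 0.6 = 11933.3333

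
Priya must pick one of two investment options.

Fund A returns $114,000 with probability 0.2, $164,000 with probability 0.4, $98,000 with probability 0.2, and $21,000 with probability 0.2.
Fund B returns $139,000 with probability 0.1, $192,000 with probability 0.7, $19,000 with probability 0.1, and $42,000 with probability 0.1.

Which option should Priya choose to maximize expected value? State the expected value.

Fund B ($154,400)

Fund A = 0.2 × 114000 + 0.4 × 164000 + 0.2 × 98000 + 0.2 × 21000 = 22800 + 65600 + 19600 + 4200 = 112200
Fund B = 0.1 × 139000 + 0.7 × 192000 + 0.1 × 19000 + 0.1 × 42000 = 13900 + 134400 + 1900 + 4200 = 154400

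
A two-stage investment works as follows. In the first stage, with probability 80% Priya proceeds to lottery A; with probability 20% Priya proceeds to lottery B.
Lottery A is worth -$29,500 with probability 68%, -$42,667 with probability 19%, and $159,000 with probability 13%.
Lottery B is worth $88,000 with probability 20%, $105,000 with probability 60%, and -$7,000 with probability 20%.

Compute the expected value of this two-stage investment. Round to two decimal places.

$9,842.62

EV(A) = 0.68 × (-29500) + 0.19 × (-42667) + 0.13 × 159000 = -20060 − 8106.73 + 20670 = -7496.73
EV(B) = 0.2 × 88000 + 0.6 × 105000 + 0.2 × (-7000) = 17600 + 63000 − 1400 = 79200
Overall = 0.8 × (-7496.73) + 0.2 × 79200 = -5997.384 + 15840 = 9842.616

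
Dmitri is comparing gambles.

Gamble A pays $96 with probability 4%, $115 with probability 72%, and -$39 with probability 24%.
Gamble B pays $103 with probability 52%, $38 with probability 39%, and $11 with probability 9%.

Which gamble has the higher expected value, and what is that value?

Gamble A ($77.28)

Gamble A = 0.04 × 96 + 0.72 × 115 + 0.24 × (-39) = 3.84 + 82.8 − 9.36 = 77.28
Gamble B = 0.52 × 103 + 0.39 × 38 + 0.09 × 11 = 53.56 + 14.82 + 0.99 = 69.37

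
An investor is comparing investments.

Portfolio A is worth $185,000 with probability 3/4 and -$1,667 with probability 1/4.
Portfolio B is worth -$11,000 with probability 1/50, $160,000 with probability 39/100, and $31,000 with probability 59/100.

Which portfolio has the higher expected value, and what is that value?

Portfolio A = 3/4 × 185000 + 1/4 × (-1667) = 138750 − 416.75 = 138333.25
Portfolio B = 1/50 × (-11000) + 39/100 × 160000 + 59/100 × 31000 = -220 + 62400 + 18290 = 80470

Portfolio A ($138,333.25)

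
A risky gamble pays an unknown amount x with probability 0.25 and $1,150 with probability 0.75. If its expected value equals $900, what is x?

x = $150

0.25·x + 0.75·1150 = 900
0.25·x = 900 − 862.5 = 37.5
x = 37.5 / 0.25 = 150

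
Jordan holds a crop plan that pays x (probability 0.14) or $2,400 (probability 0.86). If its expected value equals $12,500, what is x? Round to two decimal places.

0.14·x + 0.86·2400 = 12500
0.14·x = 12500 − 2064 = 10436
x = 10436 / 0.14 = 74542.8571

x = $74,542.86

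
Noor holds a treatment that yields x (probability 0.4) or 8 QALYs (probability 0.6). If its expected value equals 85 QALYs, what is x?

x = 200.5 QALYs

0.4·x + 0.6·8 = 85
0.4·x = 85 − 4.8 = 80.2
x = 80.2 / 0.4 = 200.5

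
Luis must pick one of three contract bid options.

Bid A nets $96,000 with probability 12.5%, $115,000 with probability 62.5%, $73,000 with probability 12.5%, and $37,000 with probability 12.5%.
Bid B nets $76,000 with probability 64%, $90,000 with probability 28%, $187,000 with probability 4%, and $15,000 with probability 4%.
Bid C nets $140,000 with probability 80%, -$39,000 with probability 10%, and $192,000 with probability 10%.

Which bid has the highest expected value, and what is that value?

Bid A = 0.125 × 96000 + 0.625 × 115000 + 0.125 × 73000 + 0.125 × 37000 = 12000 + 71875 + 9125 + 4625 = 97625
Bid B = 0.64 × 76000 + 0.28 × 90000 + 0.04 × 187000 + 0.04 × 15000 = 48640 + 25200 + 7480 + 600 = 81920
Bid C = 0.8 × 140000 + 0.1 × (-39000) + 0.1 × 192000 = 112000 − 3900 + 19200 = 127300

Bid C ($127,300)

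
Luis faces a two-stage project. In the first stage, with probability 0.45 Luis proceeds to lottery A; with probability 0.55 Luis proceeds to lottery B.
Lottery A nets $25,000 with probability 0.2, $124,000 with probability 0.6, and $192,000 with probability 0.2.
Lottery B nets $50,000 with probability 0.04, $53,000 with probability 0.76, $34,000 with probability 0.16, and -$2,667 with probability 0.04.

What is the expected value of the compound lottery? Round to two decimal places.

$79,197.33

EV(A) = 0.2 × 25000 + 0.6 × 124000 + 0.2 × 192000 = 5000 + 74400 + 38400 = 117800
EV(B) = 0.04 × 50000 + 0.76 × 53000 + 0.16 × 34000 + 0.04 × (-2667) = 2000 + 40280 + 5440 − 106.68 = 47613.32
Overall = 0.45 × 117800 + 0.55 × 47613.32 = 53010 + 26187.326 = 79197.326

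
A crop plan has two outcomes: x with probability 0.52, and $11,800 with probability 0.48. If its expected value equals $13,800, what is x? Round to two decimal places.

0.52·x + 0.48·11800 = 13800
0.52·x = 13800 − 5664 = 8136
x = 8136 / 0.52 = 15646.1538

x = $15,646.15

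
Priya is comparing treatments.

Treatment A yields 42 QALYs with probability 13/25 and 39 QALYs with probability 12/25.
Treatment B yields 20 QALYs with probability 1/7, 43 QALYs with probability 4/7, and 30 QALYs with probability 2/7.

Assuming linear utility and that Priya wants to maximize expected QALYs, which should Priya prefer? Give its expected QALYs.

Treatment A (40.56 QALYs)

Treatment A = 13/25 × 42 + 12/25 × 39 = 21.84 + 18.72 = 40.56
Treatment B = 1/7 × 20 + 4/7 × 43 + 2/7 × 30 = 2.8571 + 24.5714 + 8.5714 = 36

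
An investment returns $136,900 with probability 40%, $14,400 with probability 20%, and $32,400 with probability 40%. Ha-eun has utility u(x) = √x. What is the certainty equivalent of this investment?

E[u] = 0.4·√136900 + 0.2·√14400 + 0.4·√32400 = 0.4·370 + 0.2·120 + 0.4·180 = 244
CE = (244)² = 59536

$59,536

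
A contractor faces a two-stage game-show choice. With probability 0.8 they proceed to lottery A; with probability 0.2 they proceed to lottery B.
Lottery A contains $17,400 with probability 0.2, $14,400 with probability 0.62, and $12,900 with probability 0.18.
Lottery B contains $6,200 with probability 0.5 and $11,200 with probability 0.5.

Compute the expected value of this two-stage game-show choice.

EV(A) = 0.2 × 17400 + 0.62 × 14400 + 0.18 × 12900 = 3480 + 8928 + 2322 = 14730
EV(B) = 0.5 × 6200 + 0.5 × 11200 = 3100 + 5600 = 8700
Overall = 0.8 × 14730 + 0.2 × 8700 = 11784 + 1740 = 13524

$13,524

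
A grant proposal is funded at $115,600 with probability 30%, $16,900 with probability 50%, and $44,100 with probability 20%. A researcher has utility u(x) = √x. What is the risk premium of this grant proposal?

E[u] = 0.3·√115600 + 0.5·√16900 + 0.2·√44100 = 0.3·340 + 0.5·130 + 0.2·210 = 209
CE = (209)² = 43681
Risk premium = EV − CE = 51950 − 43681 = 8269

$8,269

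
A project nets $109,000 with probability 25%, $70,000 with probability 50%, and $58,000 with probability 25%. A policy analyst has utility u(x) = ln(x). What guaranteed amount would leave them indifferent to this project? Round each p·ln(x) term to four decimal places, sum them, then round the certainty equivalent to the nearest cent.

E[u] = 0.25·ln(109000) + 0.5·ln(70000) + 0.25·ln(58000) = 2.8998 + 5.5781 + 2.7420 = 11.2199
CE = e^11.2199 ≈ 74600.31

$74,600.31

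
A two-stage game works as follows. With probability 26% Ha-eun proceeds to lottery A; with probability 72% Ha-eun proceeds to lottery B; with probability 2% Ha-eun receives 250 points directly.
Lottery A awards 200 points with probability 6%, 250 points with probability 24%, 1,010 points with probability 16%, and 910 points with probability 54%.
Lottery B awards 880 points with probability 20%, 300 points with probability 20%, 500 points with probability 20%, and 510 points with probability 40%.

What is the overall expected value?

EV(A) = 0.06 × 200 + 0.24 × 250 + 0.16 × 1010 + 0.54 × 910 = 12 + 60 + 161.6 + 491.4 = 725
EV(B) = 0.2 × 880 + 0.2 × 300 + 0.2 × 500 + 0.4 × 510 = 176 + 60 + 100 + 204 = 540
Branch C: 250 (certain)
Overall = 0.26 × 725 + 0.72 × 540 + 0.02 × 250 = 188.5 + 388.8 + 5 = 582.3

582.3 points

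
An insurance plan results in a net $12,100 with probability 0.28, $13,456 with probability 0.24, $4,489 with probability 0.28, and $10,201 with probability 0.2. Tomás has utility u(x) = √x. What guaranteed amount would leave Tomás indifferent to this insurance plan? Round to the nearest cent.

$9,525.76

E[u] = 0.28·√12100 + 0.24·√13456 + 0.28·√4489 + 0.2·√10201 = 0.28·110 + 0.24·116 + 0.28·67 + 0.2·101 = 97.6
CE = (97.6)² = 9525.76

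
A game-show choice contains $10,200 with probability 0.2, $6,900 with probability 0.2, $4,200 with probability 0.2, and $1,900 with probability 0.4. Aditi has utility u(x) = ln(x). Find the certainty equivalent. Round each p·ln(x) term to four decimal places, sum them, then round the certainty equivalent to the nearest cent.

E[u] = 0.2·ln(10200) + 0.2·ln(6900) + 0.2·ln(4200) + 0.4·ln(1900) = 1.8460 + 1.7679 + 1.6686 + 3.0198 = 8.3023
CE = e^8.3023 ≈ 4033.14

$4,033.14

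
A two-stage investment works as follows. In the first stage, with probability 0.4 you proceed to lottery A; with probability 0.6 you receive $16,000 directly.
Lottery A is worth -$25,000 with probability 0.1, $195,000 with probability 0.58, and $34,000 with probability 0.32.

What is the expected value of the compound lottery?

$58,192

EV(A) = 0.1 × (-25000) + 0.58 × 195000 + 0.32 × 34000 = -2500 + 113100 + 10880 = 121480
Branch B: 16000 (certain)
Overall = 0.4 × 121480 + 0.6 × 16000 = 48592 + 9600 = 58192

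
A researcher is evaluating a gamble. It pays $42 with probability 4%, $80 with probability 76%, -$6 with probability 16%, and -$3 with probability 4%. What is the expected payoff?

$61.40

EV = 0.04 × 42 + 0.76 × 80 + 0.16 × (-6) + 0.04 × (-3) = 1.68 + 60.8 − 0.96 − 0.12 = 61.4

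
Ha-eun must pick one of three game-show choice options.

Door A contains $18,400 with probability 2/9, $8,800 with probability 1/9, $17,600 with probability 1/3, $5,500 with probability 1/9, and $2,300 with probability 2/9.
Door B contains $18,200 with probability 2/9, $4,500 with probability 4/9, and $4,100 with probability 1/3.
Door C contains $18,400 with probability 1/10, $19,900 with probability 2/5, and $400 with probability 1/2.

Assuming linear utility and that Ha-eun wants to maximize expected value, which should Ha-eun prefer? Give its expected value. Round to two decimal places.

Door A ($12,055.56)

Door A = 2/9 × 18400 + 1/9 × 8800 + 1/3 × 17600 + 1/9 × 5500 + 2/9 × 2300 = 4088.8889 + 977.7778 + 5866.6667 + 611.1111 + 511.1111 = 12055.5556
Door B = 2/9 × 18200 + 4/9 × 4500 + 1/3 × 4100 = 4044.4444 + 2000 + 1366.6667 = 7411.1111
Door C = 1/10 × 18400 + 2/5 × 19900 + 1/2 × 400 = 1840 + 7960 + 200 = 10000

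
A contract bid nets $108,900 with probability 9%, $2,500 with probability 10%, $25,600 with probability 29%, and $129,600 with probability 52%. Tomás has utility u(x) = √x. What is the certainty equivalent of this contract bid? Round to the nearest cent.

E[u] = 0.09·√108900 + 0.1·√2500 + 0.29·√25600 + 0.52·√129600 = 0.09·330 + 0.1·50 + 0.29·160 + 0.52·360 = 268.3
CE = (268.3)² = 71984.89

$71,984.89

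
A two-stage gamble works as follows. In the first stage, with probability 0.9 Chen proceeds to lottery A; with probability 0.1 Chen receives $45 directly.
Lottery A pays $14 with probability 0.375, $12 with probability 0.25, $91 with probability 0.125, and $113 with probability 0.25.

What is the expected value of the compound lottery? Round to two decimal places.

EV(A) = 0.375 × 14 + 0.25 × 12 + 0.125 × 91 + 0.25 × 113 = 5.25 + 3 + 11.375 + 28.25 = 47.875
Branch B: 45 (certain)
Overall = 0.9 × 47.875 + 0.1 × 45 = 43.0875 + 4.5 = 47.5875

$47.59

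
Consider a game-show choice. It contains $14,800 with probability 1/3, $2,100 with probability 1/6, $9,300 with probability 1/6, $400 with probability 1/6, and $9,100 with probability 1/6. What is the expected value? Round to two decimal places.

$8,416.67

EV = 1/3 × 14800 + 1/6 × 2100 + 1/6 × 9300 + 1/6 × 400 + 1/6 × 9100 = 4933.3333 + 350 + 1550 + 66.6667 + 1516.6667 = 8416.6667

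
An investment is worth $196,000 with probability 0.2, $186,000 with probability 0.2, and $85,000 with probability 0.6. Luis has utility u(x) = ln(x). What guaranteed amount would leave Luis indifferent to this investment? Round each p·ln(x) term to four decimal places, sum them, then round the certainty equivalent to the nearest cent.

$117,489.00

E[u] = 0.2·ln(196000) + 0.2·ln(186000) + 0.6·ln(85000) = 2.4372 + 2.4267 + 6.8102 = 11.6741
CE = e^11.6741 ≈ 117489.00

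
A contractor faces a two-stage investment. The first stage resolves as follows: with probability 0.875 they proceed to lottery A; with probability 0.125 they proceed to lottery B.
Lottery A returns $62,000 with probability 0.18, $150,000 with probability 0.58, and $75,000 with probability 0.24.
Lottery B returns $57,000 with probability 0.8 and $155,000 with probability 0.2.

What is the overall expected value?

EV(A) = 0.18 × 62000 + 0.58 × 150000 + 0.24 × 75000 = 11160 + 87000 + 18000 = 116160
EV(B) = 0.8 × 57000 + 0.2 × 155000 = 45600 + 31000 = 76600
Overall = 0.875 × 116160 + 0.125 × 76600 = 101640 + 9575 = 111215

$111,215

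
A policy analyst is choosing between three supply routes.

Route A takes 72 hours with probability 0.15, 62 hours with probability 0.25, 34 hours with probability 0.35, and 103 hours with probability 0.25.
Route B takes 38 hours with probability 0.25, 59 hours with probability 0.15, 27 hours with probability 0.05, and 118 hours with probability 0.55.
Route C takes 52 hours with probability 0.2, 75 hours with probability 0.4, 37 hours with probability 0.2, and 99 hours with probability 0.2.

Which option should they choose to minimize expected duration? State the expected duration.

Route A = 0.15 × 72 + 0.25 × 62 + 0.35 × 34 + 0.25 × 103 = 10.8 + 15.5 + 11.9 + 25.75 = 63.95
Route B = 0.25 × 38 + 0.15 × 59 + 0.05 × 27 + 0.55 × 118 = 9.5 + 8.85 + 1.35 + 64.9 = 84.6
Route C = 0.2 × 52 + 0.4 × 75 + 0.2 × 37 + 0.2 × 99 = 10.4 + 30 + 7.4 + 19.8 = 67.6

Route A (63.95 hours)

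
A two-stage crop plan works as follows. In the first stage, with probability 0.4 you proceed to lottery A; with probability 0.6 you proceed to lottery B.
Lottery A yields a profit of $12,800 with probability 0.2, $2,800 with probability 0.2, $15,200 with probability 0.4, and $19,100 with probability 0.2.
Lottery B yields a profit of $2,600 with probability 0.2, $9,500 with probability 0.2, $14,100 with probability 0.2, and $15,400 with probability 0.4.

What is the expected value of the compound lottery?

$12,048

EV(A) = 0.2 × 12800 + 0.2 × 2800 + 0.4 × 15200 + 0.2 × 19100 = 2560 + 560 + 6080 + 3820 = 13020
EV(B) = 0.2 × 2600 + 0.2 × 9500 + 0.2 × 14100 + 0.4 × 15400 = 520 + 1900 + 2820 + 6160 = 11400
Overall = 0.4 × 13020 + 0.6 × 11400 = 5208 + 6840 = 12048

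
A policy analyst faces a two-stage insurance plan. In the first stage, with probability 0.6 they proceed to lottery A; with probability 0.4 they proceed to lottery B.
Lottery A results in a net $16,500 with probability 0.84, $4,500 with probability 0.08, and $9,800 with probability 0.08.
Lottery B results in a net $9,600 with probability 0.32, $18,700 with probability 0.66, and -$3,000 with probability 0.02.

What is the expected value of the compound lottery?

EV(A) = 0.84 × 16500 + 0.08 × 4500 + 0.08 × 9800 = 13860 + 360 + 784 = 15004
EV(B) = 0.32 × 9600 + 0.66 × 18700 + 0.02 × (-3000) = 3072 + 12342 − 60 = 15354
Overall = 0.6 × 15004 + 0.4 × 15354 = 9002.4 + 6141.6 = 15144

$15,144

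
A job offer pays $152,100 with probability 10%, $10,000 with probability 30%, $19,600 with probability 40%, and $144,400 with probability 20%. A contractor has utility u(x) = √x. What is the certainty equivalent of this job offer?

E[u] = 0.1·√152100 + 0.3·√10000 + 0.4·√19600 + 0.2·√144400 = 0.1·390 + 0.3·100 + 0.4·140 + 0.2·380 = 201
CE = (201)² = 40401

$40,401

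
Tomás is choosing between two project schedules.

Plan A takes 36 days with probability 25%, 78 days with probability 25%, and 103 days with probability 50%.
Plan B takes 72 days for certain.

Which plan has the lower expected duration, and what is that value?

Plan B (72 days)

Plan A = 0.25 × 36 + 0.25 × 78 + 0.5 × 103 = 9 + 19.5 + 51.5 = 80
Plan B: 72 (certain)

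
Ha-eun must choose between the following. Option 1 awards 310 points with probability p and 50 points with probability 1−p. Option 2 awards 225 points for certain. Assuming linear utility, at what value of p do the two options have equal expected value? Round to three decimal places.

p = 0.673

p·310 + (1−p)·50 = 225
260p + 50 = 225
p = (225 − 50) / 260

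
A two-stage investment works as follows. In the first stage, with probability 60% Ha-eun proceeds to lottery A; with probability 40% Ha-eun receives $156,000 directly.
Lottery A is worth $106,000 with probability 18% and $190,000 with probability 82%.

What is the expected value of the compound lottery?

$167,328

EV(A) = 0.18 × 106000 + 0.82 × 190000 = 19080 + 155800 = 174880
Branch B: 156000 (certain)
Overall = 0.6 × 174880 + 0.4 × 156000 = 104928 + 62400 = 167328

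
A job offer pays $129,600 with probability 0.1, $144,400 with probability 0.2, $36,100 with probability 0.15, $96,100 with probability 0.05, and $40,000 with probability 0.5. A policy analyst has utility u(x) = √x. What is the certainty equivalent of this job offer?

$65,536

E[u] = 0.1·√129600 + 0.2·√144400 + 0.15·√36100 + 0.05·√96100 + 0.5·√40000 = 0.1·360 + 0.2·380 + 0.15·190 + 0.05·310 + 0.5·200 = 256
CE = (256)² = 65536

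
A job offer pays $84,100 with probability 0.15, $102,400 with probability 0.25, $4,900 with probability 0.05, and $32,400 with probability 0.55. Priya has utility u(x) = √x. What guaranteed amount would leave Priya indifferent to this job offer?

E[u] = 0.15·√84100 + 0.25·√102400 + 0.05·√4900 + 0.55·√32400 = 0.15·290 + 0.25·320 + 0.05·70 + 0.55·180 = 226
CE = (226)² = 51076

$51,076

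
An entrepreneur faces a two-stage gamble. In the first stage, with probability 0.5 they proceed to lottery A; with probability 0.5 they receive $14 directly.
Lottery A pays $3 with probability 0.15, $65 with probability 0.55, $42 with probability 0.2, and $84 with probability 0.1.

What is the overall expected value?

EV(A) = 0.15 × 3 + 0.55 × 65 + 0.2 × 42 + 0.1 × 84 = 0.45 + 35.75 + 8.4 + 8.4 = 53
Branch B: 14 (certain)
Overall = 0.5 × 53 + 0.5 × 14 = 26.5 + 7 = 33.5

$33.50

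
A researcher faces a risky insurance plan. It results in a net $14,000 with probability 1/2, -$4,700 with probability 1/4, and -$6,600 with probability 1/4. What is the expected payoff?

$4,175

EV = 1/2 × 14000 + 1/4 × (-4700) + 1/4 × (-6600) = 7000 − 1175 − 1650 = 4175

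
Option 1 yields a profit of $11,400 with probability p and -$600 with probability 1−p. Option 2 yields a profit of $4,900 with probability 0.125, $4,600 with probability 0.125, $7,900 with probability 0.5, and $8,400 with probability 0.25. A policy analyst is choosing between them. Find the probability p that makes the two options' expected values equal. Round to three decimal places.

EV(Option 2) = 0.125 × 4900 + 0.125 × 4600 + 0.5 × 7900 + 0.25 × 8400 = 612.5 + 575 + 3950 + 2100 = 7237.5
p·11400 + (1−p)·(-600) = 7237.5
12000p − 600 = 7237.5
p = (7237.5 + 600) / 12000

p = 0.653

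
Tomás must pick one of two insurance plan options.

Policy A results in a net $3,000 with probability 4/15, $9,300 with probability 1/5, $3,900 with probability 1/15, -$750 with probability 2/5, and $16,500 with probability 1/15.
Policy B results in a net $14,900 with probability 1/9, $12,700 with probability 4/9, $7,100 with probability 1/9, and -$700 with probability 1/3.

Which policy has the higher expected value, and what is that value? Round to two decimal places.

Policy A = 4/15 × 3000 + 1/5 × 9300 + 1/15 × 3900 + 2/5 × (-750) + 1/15 × 16500 = 800 + 1860 + 260 − 300 + 1100 = 3720
Policy B = 1/9 × 14900 + 4/9 × 12700 + 1/9 × 7100 + 1/3 × (-700) = 1655.5556 + 5644.4444 + 788.8889 − 233.3333 = 7855.5556

Policy B ($7,855.56)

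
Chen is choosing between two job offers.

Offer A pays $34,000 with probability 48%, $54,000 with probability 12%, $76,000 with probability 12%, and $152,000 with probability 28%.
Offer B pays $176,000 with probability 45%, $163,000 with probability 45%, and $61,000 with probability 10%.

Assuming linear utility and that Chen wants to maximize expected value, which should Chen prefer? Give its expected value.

Offer A = 0.48 × 34000 + 0.12 × 54000 + 0.12 × 76000 + 0.28 × 152000 = 16320 + 6480 + 9120 + 42560 = 74480
Offer B = 0.45 × 176000 + 0.45 × 163000 + 0.1 × 61000 = 79200 + 73350 + 6100 = 158650

Offer B ($158,650)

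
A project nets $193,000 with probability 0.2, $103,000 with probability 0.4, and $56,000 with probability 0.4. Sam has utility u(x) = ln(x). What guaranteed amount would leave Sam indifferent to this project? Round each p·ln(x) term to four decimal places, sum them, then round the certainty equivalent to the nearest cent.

E[u] = 0.2·ln(193000) + 0.4·ln(103000) + 0.4·ln(56000) = 2.4341 + 4.6170 + 4.3732 = 11.4243
CE = e^11.4243 ≈ 91518.83

$91,518.83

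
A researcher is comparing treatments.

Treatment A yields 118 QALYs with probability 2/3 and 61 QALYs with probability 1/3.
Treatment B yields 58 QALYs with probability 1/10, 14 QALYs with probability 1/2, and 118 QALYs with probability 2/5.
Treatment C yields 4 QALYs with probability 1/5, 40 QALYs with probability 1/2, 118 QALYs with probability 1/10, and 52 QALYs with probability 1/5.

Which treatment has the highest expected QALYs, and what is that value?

Treatment A = 2/3 × 118 + 1/3 × 61 = 78.6667 + 20.3333 = 99
Treatment B = 1/10 × 58 + 1/2 × 14 + 2/5 × 118 = 5.8 + 7 + 47.2 = 60
Treatment C = 1/5 × 4 + 1/2 × 40 + 1/10 × 118 + 1/5 × 52 = 0.8 + 20 + 11.8 + 10.4 = 43

Treatment A (99 QALYs)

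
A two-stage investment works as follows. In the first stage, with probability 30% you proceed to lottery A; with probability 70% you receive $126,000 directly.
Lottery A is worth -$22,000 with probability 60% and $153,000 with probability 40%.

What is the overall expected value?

EV(A) = 0.6 × (-22000) + 0.4 × 153000 = -13200 + 61200 = 48000
Branch B: 126000 (certain)
Overall = 0.3 × 48000 + 0.7 × 126000 = 14400 + 88200 = 102600

$102,600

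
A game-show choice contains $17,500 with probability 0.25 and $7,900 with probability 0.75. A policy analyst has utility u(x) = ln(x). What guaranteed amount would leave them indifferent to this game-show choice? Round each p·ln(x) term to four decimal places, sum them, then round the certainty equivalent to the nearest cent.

E[u] = 0.25·ln(17500) + 0.75·ln(7900) = 2.4425 + 6.7310 = 9.1735
CE = e^9.1735 ≈ 9638.30

$9,638.30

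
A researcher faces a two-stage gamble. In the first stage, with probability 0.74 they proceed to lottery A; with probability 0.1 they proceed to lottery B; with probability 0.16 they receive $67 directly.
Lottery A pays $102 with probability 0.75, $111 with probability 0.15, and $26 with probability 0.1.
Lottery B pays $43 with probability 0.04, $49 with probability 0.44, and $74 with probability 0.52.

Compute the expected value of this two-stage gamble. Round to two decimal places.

$87.75

EV(A) = 0.75 × 102 + 0.15 × 111 + 0.1 × 26 = 76.5 + 16.65 + 2.6 = 95.75
EV(B) = 0.04 × 43 + 0.44 × 49 + 0.52 × 74 = 1.72 + 21.56 + 38.48 = 61.76
Branch C: 67 (certain)
Overall = 0.74 × 95.75 + 0.1 × 61.76 + 0.16 × 67 = 70.855 + 6.176 + 10.72 = 87.751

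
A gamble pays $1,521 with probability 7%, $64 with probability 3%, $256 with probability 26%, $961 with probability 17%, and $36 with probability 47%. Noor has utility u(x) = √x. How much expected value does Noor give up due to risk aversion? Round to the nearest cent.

$123.59

E[u] = 0.07·√1521 + 0.03·√64 + 0.26·√256 + 0.17·√961 + 0.47·√36 = 0.07·39 + 0.03·8 + 0.26·16 + 0.17·31 + 0.47·6 = 15.22
CE = (15.22)² = 231.6484
Risk premium = EV − CE = 355.24 − 231.6484 = 123.5916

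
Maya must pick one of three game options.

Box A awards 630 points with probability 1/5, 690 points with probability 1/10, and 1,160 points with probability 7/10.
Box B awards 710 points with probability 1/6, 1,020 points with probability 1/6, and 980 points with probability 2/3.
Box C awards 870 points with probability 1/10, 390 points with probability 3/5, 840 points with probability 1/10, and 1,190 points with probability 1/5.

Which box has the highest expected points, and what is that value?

Box A (1,007 points)

Box A = 1/5 × 630 + 1/10 × 690 + 7/10 × 1160 = 126 + 69 + 812 = 1007
Box B = 1/6 × 710 + 1/6 × 1020 + 2/3 × 980 = 118.3333 + 170 + 653.3333 = 941.6667
Box C = 1/10 × 870 + 3/5 × 390 + 1/10 × 840 + 1/5 × 1190 = 87 + 234 + 84 + 238 = 643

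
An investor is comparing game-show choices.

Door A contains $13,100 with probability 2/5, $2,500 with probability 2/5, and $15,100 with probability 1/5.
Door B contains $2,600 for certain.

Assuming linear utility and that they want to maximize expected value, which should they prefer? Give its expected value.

Door A ($9,260)

Door A = 2/5 × 13100 + 2/5 × 2500 + 1/5 × 15100 = 5240 + 1000 + 3020 = 9260
Door B: 2600 (certain)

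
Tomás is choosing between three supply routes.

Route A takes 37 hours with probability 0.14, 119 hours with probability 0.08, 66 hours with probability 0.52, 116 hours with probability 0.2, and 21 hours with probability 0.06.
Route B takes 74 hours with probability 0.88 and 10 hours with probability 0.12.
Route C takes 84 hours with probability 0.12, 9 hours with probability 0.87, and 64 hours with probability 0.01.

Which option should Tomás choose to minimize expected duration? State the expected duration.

Route A = 0.14 × 37 + 0.08 × 119 + 0.52 × 66 + 0.2 × 116 + 0.06 × 21 = 5.18 + 9.52 + 34.32 + 23.2 + 1.26 = 73.48
Route B = 0.88 × 74 + 0.12 × 10 = 65.12 + 1.2 = 66.32
Route C = 0.12 × 84 + 0.87 × 9 + 0.01 × 64 = 10.08 + 7.83 + 0.64 = 18.55

Route C (18.55 hours)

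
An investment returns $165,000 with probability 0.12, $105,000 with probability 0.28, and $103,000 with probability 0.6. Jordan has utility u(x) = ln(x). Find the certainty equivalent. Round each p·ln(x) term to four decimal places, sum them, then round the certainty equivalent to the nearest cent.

E[u] = 0.12·ln(165000) + 0.28·ln(105000) + 0.6·ln(103000) = 1.4416 + 3.2373 + 6.9255 = 11.6044
CE = e^11.6044 ≈ 109578.89

$109,578.89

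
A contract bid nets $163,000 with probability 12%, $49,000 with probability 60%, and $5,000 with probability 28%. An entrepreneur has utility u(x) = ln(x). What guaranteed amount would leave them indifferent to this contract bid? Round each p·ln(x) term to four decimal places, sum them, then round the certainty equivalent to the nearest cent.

$29,872.69

E[u] = 0.12·ln(163000) + 0.6·ln(49000) + 0.28·ln(5000) = 1.4402 + 6.4797 + 2.3848 = 10.3047
CE = e^10.3047 ≈ 29872.69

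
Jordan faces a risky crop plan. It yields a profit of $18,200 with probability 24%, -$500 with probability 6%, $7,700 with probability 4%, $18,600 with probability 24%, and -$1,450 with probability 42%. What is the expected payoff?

$8,501

EV = 0.24 × 18200 + 0.06 × (-500) + 0.04 × 7700 + 0.24 × 18600 + 0.42 × (-1450) = 4368 − 30 + 308 + 4464 − 609 = 8501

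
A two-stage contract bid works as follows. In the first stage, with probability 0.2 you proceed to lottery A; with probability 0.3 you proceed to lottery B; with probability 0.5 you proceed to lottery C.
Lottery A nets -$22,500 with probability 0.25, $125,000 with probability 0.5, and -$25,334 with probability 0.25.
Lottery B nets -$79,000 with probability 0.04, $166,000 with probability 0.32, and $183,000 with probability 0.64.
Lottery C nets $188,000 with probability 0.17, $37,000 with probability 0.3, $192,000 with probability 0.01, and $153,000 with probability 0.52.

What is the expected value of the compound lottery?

$122,502.30

EV(A) = 0.25 × (-22500) + 0.5 × 125000 + 0.25 × (-25334) = -5625 + 62500 − 6333.5 = 50541.5
EV(B) = 0.04 × (-79000) + 0.32 × 166000 + 0.64 × 183000 = -3160 + 53120 + 117120 = 167080
EV(C) = 0.17 × 188000 + 0.3 × 37000 + 0.01 × 192000 + 0.52 × 153000 = 31960 + 11100 + 1920 + 79560 = 124540
Overall = 0.2 × 50541.5 + 0.3 × 167080 + 0.5 × 124540 = 10108.3 + 50124 + 62270 = 122502.3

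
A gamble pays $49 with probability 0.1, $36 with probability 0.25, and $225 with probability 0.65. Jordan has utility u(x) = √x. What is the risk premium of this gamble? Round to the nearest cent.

$17.35

E[u] = 0.1·√49 + 0.25·√36 + 0.65·√225 = 0.1·7 + 0.25·6 + 0.65·15 = 11.95
CE = (11.95)² = 142.8025
Risk premium = EV − CE = 160.15 − 142.8025 = 17.3475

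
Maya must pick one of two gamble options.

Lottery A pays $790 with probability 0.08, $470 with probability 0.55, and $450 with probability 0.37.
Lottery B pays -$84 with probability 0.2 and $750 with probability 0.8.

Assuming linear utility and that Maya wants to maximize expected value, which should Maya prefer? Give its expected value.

Lottery A = 0.08 × 790 + 0.55 × 470 + 0.37 × 450 = 63.2 + 258.5 + 166.5 = 488.2
Lottery B = 0.2 × (-84) + 0.8 × 750 = -16.8 + 600 = 583.2

Lottery B ($583.20)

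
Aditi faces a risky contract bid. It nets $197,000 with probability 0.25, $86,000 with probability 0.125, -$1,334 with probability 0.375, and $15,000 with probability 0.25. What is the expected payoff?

$63,249.75

EV = 0.25 × 197000 + 0.125 × 86000 + 0.375 × (-1334) + 0.25 × 15000 = 49250 + 10750 − 500.25 + 3750 = 63249.75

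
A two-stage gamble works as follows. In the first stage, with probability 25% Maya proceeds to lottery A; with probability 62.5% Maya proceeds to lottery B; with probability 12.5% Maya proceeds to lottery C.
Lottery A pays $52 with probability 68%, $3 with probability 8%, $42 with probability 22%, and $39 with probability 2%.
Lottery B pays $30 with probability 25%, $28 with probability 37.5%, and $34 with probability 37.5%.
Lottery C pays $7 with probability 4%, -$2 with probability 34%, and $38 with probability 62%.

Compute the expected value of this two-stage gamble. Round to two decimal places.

EV(A) = 0.68 × 52 + 0.08 × 3 + 0.22 × 42 + 0.02 × 39 = 35.36 + 0.24 + 9.24 + 0.78 = 45.62
EV(B) = 0.25 × 30 + 0.375 × 28 + 0.375 × 34 = 7.5 + 10.5 + 12.75 = 30.75
EV(C) = 0.04 × 7 + 0.34 × (-2) + 0.62 × 38 = 0.28 − 0.68 + 23.56 = 23.16
Overall = 0.25 × 45.62 + 0.625 × 30.75 + 0.125 × 23.16 = 11.405 + 19.21875 + 2.895 = 33.51875

$33.52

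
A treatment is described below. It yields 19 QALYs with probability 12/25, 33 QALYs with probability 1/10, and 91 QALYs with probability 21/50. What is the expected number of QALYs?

EV = 12/25 × 19 + 1/10 × 33 + 21/50 × 91 = 9.12 + 3.3 + 38.22 = 50.64

50.64 QALYs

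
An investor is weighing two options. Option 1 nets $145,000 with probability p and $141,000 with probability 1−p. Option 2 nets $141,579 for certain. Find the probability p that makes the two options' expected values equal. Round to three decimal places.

p = 0.145

p·145000 + (1−p)·141000 = 141579
4000p + 141000 = 141579
p = (141579 − 141000) / 4000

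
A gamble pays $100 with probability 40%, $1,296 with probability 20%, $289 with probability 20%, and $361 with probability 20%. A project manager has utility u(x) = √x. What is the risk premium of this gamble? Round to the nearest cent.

E[u] = 0.4·√100 + 0.2·√1296 + 0.2·√289 + 0.2·√361 = 0.4·10 + 0.2·36 + 0.2·17 + 0.2·19 = 18.4
CE = (18.4)² = 338.56
Risk premium = EV − CE = 429.2 − 338.56 = 90.64

$90.64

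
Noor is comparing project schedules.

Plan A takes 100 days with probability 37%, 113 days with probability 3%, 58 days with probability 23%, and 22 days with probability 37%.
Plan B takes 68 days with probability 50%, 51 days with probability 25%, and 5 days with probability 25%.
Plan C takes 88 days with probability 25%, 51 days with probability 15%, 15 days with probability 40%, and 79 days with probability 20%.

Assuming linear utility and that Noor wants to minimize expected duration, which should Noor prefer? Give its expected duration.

Plan A = 0.37 × 100 + 0.03 × 113 + 0.23 × 58 + 0.37 × 22 = 37 + 3.39 + 13.34 + 8.14 = 61.87
Plan B = 0.5 × 68 + 0.25 × 51 + 0.25 × 5 = 34 + 12.75 + 1.25 = 48
Plan C = 0.25 × 88 + 0.15 × 51 + 0.4 × 15 + 0.2 × 79 = 22 + 7.65 + 6 + 15.8 = 51.45

Plan B (48 days)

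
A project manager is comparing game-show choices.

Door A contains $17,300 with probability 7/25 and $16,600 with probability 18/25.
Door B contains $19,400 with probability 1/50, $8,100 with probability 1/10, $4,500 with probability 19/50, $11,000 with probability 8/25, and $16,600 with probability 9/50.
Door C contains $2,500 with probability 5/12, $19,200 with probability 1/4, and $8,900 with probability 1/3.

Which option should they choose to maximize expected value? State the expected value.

Door A = 7/25 × 17300 + 18/25 × 16600 = 4844 + 11952 = 16796
Door B = 1/50 × 19400 + 1/10 × 8100 + 19/50 × 4500 + 8/25 × 11000 + 9/50 × 16600 = 388 + 810 + 1710 + 3520 + 2988 = 9416
Door C = 5/12 × 2500 + 1/4 × 19200 + 1/3 × 8900 = 1041.6667 + 4800 + 2966.6667 = 8808.3333

Door A ($16,796)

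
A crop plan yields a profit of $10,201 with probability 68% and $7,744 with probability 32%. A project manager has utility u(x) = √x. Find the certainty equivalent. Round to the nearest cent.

E[u] = 0.68·√10201 + 0.32·√7744 = 0.68·101 + 0.32·88 = 96.84
CE = (96.84)² = 9377.9856

$9,377.99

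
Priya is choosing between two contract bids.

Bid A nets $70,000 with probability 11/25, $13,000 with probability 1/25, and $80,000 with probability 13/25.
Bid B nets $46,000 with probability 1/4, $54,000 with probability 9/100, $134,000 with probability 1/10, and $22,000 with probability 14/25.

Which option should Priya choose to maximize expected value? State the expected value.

Bid A ($72,920)

Bid A = 11/25 × 70000 + 1/25 × 13000 + 13/25 × 80000 = 30800 + 520 + 41600 = 72920
Bid B = 1/4 × 46000 + 9/100 × 54000 + 1/10 × 134000 + 14/25 × 22000 = 11500 + 4860 + 13400 + 12320 = 42080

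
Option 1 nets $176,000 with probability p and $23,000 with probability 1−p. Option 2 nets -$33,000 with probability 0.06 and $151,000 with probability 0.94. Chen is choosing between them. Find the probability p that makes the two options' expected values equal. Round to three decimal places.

p = 0.764

EV(Option 2) = 0.06 × (-33000) + 0.94 × 151000 = -1980 + 141940 = 139960
p·176000 + (1−p)·23000 = 139960
153000p + 23000 = 139960
p = (139960 − 23000) / 153000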